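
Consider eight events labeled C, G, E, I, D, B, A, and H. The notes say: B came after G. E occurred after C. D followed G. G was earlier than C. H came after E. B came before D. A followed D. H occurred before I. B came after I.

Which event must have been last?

A

Every other event has a chain of constraints placing it before A, so A is last.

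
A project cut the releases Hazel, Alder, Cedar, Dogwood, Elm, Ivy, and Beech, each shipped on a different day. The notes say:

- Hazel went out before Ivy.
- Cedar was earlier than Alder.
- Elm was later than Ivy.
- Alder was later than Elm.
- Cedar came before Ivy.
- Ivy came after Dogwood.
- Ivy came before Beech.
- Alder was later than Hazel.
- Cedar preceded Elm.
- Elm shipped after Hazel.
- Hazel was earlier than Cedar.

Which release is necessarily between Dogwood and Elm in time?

Tracing the constraints gives Dogwood → Ivy → Elm, so Ivy sits after Dogwood and before Elm.
No other release is forced both after Dogwood and before Elm.

Ivy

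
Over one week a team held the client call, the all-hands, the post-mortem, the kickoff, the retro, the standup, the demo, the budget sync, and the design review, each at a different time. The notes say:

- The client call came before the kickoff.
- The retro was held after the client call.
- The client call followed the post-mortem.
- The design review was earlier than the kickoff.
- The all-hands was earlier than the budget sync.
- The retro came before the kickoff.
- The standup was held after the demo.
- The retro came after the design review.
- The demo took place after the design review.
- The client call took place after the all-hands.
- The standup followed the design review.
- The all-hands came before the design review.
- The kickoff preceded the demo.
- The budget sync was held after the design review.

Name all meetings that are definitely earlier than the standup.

Directly stated before the standup: the demo and the design review.
The all-hands reaches the standup via the all-hands → the design review → the standup.
The client call reaches the standup via the client call → the kickoff → the demo → the standup.
The kickoff reaches the standup via the kickoff → the demo → the standup.
Likewise the post-mortem and the retro each reach the standup by chaining the stated constraints.

the all-hands, the client call, the demo, the design review, the kickoff, the post-mortem, the retro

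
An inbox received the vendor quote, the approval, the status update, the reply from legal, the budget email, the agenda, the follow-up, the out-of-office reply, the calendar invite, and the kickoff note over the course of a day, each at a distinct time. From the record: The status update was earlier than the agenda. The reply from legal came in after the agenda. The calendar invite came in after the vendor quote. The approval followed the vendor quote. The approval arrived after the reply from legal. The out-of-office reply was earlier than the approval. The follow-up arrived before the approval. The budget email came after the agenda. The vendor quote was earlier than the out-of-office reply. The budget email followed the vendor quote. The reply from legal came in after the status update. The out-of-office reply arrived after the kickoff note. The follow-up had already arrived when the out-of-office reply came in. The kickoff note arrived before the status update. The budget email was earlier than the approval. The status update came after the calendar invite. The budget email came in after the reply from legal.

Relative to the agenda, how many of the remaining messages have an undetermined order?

Forced before the agenda: the calendar invite, the kickoff note, the status update, and the vendor quote; forced after the agenda: the approval, the budget email, and the reply from legal.
That leaves the follow-up and the out-of-office reply with no forced order relative to the agenda — 2.

2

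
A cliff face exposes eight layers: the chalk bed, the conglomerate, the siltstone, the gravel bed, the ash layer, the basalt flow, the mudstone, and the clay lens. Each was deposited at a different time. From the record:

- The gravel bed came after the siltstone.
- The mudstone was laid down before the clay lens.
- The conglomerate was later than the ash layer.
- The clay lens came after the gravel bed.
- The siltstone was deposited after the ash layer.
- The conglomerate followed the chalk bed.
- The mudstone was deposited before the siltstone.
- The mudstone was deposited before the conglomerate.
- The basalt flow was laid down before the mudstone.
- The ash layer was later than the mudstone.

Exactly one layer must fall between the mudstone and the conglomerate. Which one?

Tracing the constraints gives the mudstone → the ash layer → the conglomerate, so the ash layer sits after the mudstone and before the conglomerate.
No other layer is forced both after the mudstone and before the conglomerate.

the ash layer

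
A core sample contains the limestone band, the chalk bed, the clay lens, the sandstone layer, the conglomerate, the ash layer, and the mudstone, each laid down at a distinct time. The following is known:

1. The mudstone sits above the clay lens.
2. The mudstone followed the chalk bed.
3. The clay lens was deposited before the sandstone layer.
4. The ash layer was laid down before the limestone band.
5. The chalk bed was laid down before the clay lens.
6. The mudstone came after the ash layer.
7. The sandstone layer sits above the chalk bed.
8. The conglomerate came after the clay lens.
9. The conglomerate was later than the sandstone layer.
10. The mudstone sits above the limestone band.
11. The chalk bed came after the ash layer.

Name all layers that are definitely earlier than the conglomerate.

Directly stated before the conglomerate: the clay lens and the sandstone layer.
The ash layer reaches the conglomerate via the ash layer → the chalk bed → the clay lens → the conglomerate.
The chalk bed reaches the conglomerate via the chalk bed → the clay lens → the conglomerate.

the ash layer, the chalk bed, the clay lens, the sandstone layer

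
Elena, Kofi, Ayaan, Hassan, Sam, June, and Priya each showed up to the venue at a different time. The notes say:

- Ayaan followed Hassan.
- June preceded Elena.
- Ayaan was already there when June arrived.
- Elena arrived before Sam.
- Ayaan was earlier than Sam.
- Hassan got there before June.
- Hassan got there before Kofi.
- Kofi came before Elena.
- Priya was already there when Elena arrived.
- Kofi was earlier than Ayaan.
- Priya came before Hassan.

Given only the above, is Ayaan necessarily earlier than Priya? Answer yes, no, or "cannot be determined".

Tracing the constraints gives Priya → Hassan → Ayaan, so Priya must come before Ayaan.
That means Ayaan cannot be before Priya.

no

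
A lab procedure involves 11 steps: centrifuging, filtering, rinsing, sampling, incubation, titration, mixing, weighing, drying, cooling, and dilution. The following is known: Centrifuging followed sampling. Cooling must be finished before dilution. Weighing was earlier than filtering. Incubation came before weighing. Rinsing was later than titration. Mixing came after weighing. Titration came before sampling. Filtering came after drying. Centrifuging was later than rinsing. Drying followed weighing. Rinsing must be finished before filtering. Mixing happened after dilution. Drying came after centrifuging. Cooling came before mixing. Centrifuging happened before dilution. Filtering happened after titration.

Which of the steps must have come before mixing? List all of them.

centrifuging, cooling, dilution, incubation, rinsing, sampling, titration, weighing

Directly stated before mixing: cooling, dilution, and weighing.
Centrifuging reaches mixing via centrifuging → dilution → mixing.
Incubation reaches mixing via incubation → weighing → mixing.
Rinsing reaches mixing via rinsing → centrifuging → dilution → mixing.
Likewise sampling and titration each reach mixing by chaining the stated constraints.
No chain forces drying (or any of the others) ahead of mixing.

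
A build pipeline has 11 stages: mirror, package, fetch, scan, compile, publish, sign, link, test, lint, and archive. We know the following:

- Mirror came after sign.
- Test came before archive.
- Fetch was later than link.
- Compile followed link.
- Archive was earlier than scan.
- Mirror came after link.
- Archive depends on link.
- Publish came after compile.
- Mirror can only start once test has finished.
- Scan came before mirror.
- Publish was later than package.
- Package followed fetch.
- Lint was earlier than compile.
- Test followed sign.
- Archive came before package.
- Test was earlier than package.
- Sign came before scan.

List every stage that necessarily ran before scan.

archive, link, sign, test

Directly stated before scan: archive and sign.
Link reaches scan via link → archive → scan.
Test reaches scan via test → archive → scan.
No chain forces mirror (or any of the others) ahead of scan.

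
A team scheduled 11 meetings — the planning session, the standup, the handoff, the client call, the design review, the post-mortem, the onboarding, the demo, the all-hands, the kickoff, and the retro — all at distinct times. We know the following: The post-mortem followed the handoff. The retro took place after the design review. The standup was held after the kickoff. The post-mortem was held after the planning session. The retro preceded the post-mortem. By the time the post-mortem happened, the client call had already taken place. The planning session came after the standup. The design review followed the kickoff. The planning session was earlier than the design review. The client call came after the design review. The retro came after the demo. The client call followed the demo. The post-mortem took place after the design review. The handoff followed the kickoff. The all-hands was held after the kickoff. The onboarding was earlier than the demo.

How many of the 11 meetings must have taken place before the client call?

6

Directly stated before the client call: the demo and the design review.
The kickoff reaches the client call via the kickoff → the design review → the client call.
The onboarding reaches the client call via the onboarding → the demo → the client call.
The planning session reaches the client call via the planning session → the design review → the client call.
Likewise the standup reaches the client call by chaining the stated constraints.
No chain forces the all-hands (or any of the others) ahead of the client call.
That's the demo, the design review, the kickoff, the onboarding, the planning session, and the standup — 6 in all.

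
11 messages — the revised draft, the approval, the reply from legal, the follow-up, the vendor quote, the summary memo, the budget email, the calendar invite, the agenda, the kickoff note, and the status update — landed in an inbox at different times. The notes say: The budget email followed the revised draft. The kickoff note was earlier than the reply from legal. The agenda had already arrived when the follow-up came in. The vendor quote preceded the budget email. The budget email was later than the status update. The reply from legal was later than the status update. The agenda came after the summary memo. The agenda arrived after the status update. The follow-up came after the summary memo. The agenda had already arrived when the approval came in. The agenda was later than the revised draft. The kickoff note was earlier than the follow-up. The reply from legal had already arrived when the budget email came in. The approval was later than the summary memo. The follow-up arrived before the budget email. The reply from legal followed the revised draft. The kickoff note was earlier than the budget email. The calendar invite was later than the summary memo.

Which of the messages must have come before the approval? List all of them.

the agenda, the revised draft, the status update, the summary memo

Directly stated before the approval: the agenda and the summary memo.
The revised draft reaches the approval via the revised draft → the agenda → the approval.
The status update reaches the approval via the status update → the agenda → the approval.
No chain forces the vendor quote (or any of the others) ahead of the approval.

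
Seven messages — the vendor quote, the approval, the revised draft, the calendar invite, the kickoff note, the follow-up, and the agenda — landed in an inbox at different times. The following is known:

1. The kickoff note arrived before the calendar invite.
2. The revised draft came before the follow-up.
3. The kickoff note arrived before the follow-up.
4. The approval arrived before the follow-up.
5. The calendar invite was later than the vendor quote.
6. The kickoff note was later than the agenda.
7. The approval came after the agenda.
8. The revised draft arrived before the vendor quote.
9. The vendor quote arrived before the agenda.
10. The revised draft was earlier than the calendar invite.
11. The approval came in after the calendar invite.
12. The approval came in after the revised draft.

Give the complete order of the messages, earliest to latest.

the revised draft, the vendor quote, the agenda, the kickoff note, the calendar invite, the approval, the follow-up

The constraints fix every adjacent pair, so only one ordering works:
the revised draft → the vendor quote → the agenda → the kickoff note → the calendar invite → the approval → the follow-up.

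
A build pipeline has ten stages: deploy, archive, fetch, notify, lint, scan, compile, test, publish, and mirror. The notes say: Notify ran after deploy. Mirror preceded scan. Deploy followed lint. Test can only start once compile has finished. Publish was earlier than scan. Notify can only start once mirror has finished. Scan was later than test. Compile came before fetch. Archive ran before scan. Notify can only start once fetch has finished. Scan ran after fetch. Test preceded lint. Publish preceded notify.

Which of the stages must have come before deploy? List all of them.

compile, lint, test

Directly stated before deploy: lint.
Compile reaches deploy via compile → test → lint → deploy.
Test reaches deploy via test → lint → deploy.
No chain forces mirror (or any of the others) ahead of deploy.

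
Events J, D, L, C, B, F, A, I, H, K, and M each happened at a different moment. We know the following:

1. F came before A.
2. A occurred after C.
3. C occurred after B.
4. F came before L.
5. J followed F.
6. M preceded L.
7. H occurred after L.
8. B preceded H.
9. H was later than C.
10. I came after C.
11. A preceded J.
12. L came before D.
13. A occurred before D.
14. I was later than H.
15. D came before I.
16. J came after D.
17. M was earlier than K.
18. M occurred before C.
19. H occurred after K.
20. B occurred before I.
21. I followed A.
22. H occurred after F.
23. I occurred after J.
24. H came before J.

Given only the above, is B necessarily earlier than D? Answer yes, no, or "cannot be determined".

yes

Chain the constraints: B → C → A → D. Each link is directly stated, so B comes before D.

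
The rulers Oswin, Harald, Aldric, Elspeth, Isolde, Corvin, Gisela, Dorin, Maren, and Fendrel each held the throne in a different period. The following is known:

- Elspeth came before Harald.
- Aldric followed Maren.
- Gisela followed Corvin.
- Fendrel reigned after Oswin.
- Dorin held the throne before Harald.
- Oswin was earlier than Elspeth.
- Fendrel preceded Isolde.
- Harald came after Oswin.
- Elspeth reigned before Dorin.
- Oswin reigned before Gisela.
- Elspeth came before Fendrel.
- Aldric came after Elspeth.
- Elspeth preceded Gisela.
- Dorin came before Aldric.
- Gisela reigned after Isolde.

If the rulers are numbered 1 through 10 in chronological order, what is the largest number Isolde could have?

Isolde must come before Gisela — 1 ruler forced after them.
Everything else can be placed before Isolde in some valid order, so Isolde can sit as late as position 10 − 1 = 9.

9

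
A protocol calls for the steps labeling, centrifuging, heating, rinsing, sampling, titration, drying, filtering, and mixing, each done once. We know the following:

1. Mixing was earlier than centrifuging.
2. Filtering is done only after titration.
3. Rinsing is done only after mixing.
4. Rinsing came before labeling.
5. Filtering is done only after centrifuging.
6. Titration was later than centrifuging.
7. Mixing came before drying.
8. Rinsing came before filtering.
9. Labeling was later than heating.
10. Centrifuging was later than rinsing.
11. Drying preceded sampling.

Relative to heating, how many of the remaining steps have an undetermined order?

7

Forced after heating: labeling.
That leaves centrifuging, drying, filtering, mixing, rinsing, sampling, and titration with no forced order relative to heating — 7.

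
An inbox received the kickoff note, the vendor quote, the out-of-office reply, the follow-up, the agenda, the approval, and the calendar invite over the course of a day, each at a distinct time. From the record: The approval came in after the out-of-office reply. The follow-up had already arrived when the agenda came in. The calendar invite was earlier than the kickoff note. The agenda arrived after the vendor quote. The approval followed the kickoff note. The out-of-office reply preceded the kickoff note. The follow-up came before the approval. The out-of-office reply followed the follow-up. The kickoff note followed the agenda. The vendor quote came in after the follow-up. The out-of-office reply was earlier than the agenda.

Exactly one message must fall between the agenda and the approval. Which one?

the kickoff note

Tracing the constraints gives the agenda → the kickoff note → the approval, so the kickoff note sits after the agenda and before the approval.
No other message is forced both after the agenda and before the approval.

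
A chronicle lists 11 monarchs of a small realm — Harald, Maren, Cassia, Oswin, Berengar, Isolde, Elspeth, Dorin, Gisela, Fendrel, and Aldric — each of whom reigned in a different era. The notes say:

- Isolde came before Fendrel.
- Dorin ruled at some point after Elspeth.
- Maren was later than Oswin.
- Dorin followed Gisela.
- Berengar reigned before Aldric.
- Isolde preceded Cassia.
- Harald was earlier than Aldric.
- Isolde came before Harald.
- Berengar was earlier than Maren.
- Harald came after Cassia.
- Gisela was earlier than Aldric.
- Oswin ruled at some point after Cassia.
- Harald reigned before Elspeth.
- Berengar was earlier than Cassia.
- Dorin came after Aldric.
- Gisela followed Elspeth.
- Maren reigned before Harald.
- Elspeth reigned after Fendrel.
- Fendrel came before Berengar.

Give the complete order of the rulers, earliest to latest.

Isolde, Fendrel, Berengar, Cassia, Oswin, Maren, Harald, Elspeth, Gisela, Aldric, Dorin

The constraints fix every adjacent pair, so only one ordering works:
Isolde → Fendrel → Berengar → Cassia → Oswin → Maren → Harald → Elspeth → Gisela → Aldric → Dorin.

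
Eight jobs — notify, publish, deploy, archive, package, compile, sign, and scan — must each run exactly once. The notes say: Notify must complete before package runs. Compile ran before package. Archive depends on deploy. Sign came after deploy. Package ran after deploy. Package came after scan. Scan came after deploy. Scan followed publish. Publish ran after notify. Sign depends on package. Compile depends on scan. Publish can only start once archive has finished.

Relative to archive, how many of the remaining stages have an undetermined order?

Forced before archive: deploy; forced after archive: compile, package, publish, scan, and sign.
That leaves notify with no forced order relative to archive — 1.

1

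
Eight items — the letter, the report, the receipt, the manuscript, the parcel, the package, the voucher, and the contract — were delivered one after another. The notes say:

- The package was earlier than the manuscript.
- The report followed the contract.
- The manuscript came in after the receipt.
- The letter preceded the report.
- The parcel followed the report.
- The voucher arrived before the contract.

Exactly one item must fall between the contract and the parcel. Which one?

Tracing the constraints gives the contract → the report → the parcel, so the report sits after the contract and before the parcel.
No other item is forced both after the contract and before the parcel.

the report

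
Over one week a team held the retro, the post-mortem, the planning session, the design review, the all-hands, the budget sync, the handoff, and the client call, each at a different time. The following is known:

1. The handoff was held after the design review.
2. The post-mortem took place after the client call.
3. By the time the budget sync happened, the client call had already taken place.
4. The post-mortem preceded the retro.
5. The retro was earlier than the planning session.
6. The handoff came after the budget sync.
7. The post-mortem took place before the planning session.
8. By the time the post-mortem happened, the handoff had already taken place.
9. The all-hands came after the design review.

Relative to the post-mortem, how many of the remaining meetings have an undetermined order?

1

Forced before the post-mortem: the budget sync, the client call, the design review, and the handoff; forced after the post-mortem: the planning session and the retro.
That leaves the all-hands with no forced order relative to the post-mortem — 1.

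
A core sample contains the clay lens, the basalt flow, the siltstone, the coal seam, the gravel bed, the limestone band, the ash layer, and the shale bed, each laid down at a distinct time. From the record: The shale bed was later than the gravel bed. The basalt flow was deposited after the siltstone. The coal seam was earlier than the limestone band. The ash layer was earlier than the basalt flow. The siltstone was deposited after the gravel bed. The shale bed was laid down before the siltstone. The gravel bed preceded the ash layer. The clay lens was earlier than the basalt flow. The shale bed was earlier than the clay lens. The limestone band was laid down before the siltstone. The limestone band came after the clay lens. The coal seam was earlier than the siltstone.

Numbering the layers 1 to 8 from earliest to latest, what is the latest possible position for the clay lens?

The clay lens must come before the basalt flow, the limestone band, and the siltstone — 3 layers forced after it.
Everything else can be placed before the clay lens in some valid order, so the clay lens can sit as late as position 8 − 3 = 5.

5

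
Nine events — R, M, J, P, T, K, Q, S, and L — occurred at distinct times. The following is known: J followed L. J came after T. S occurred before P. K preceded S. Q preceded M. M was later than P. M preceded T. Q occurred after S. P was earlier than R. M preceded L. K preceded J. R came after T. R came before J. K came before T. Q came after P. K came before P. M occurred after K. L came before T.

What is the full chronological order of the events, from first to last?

The constraints fix every adjacent pair, so only one ordering works:
K → S → P → Q → M → L → T → R → J.

K, S, P, Q, M, L, T, R, J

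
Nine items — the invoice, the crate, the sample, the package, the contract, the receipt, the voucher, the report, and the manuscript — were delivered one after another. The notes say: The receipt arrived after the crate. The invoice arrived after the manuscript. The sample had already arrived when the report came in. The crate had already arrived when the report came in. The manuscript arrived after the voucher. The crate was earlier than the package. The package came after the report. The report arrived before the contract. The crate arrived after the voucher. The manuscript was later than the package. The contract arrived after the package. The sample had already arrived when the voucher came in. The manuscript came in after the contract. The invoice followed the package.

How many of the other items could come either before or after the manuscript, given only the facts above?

1

Forced before the manuscript: the contract, the crate, the package, the report, the sample, and the voucher; forced after the manuscript: the invoice.
That leaves the receipt with no forced order relative to the manuscript — 1.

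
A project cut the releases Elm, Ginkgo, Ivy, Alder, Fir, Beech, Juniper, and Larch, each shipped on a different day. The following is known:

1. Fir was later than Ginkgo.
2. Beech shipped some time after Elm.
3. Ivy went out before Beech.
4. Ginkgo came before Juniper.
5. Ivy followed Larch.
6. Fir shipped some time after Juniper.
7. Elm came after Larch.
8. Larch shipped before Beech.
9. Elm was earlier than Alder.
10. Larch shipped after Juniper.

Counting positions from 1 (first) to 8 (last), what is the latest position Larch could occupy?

Larch must come before Alder, Beech, Elm, and Ivy — 4 releases forced after it.
Everything else can be placed before Larch in some valid order, so Larch can sit as late as position 8 − 4 = 4.

4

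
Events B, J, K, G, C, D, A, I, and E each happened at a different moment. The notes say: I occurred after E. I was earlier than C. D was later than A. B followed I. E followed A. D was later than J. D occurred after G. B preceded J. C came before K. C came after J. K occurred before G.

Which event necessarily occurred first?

A

A has a chain of constraints placing it before every other event, so A must be first.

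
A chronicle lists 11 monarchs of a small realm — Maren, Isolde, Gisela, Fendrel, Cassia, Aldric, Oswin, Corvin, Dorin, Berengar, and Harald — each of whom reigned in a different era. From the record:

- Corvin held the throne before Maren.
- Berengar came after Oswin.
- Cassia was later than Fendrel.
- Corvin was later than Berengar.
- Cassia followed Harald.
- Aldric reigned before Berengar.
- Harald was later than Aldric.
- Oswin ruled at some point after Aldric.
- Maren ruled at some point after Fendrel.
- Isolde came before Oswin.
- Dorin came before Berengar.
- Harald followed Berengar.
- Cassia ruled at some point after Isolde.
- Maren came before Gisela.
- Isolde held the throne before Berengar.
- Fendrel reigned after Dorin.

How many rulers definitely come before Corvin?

Directly stated before Corvin: Berengar.
Aldric reaches Corvin via Aldric → Berengar → Corvin.
Dorin reaches Corvin via Dorin → Berengar → Corvin.
Isolde reaches Corvin via Isolde → Berengar → Corvin.
Likewise Oswin reaches Corvin by chaining the stated constraints.
No chain forces Fendrel (or any of the others) ahead of Corvin.
That's Aldric, Berengar, Dorin, Isolde, and Oswin — 5 in all.

5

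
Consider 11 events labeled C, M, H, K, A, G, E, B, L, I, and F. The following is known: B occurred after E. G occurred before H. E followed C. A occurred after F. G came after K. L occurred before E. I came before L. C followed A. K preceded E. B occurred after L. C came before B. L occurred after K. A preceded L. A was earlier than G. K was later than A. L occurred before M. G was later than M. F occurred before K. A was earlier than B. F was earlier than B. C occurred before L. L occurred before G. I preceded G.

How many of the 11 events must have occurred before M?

6

Directly stated before M: L.
A reaches M via A → L → M.
C reaches M via C → L → M.
F reaches M via F → K → L → M.
Likewise I and K each reach M by chaining the stated constraints.
That's A, C, F, I, K, and L — 6 in all.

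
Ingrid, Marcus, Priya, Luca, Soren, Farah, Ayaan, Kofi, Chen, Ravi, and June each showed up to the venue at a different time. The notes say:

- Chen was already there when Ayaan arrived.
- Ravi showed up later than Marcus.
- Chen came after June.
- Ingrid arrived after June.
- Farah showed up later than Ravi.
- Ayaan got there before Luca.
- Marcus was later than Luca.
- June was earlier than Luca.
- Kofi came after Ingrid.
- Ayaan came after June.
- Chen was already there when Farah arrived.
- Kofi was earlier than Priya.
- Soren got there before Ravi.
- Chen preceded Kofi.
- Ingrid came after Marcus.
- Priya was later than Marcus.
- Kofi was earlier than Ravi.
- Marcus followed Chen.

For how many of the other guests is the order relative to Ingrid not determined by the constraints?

1

Forced before Ingrid: Ayaan, Chen, June, Luca, and Marcus; forced after Ingrid: Farah, Kofi, Priya, and Ravi.
That leaves Soren with no forced order relative to Ingrid — 1.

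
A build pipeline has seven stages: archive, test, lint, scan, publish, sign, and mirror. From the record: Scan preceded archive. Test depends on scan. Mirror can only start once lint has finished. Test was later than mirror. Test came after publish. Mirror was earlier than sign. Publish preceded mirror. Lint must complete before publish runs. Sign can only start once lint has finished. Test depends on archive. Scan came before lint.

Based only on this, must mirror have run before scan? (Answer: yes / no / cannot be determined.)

Tracing the constraints gives scan → lint → mirror, so scan must come before mirror.
That means mirror cannot be before scan.

no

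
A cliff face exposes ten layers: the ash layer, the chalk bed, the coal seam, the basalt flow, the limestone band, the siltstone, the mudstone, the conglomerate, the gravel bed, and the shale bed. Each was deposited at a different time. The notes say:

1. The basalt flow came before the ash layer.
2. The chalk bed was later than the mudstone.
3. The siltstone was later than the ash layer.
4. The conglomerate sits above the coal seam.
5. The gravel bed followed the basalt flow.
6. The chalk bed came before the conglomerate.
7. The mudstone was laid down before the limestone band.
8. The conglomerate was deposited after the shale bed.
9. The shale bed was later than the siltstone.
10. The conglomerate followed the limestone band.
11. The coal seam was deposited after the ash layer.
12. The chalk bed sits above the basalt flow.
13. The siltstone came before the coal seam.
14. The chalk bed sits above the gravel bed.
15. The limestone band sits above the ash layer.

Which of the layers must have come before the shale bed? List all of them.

the ash layer, the basalt flow, the siltstone

Directly stated before the shale bed: the siltstone.
The ash layer reaches the shale bed via the ash layer → the siltstone → the shale bed.
The basalt flow reaches the shale bed via the basalt flow → the ash layer → the siltstone → the shale bed.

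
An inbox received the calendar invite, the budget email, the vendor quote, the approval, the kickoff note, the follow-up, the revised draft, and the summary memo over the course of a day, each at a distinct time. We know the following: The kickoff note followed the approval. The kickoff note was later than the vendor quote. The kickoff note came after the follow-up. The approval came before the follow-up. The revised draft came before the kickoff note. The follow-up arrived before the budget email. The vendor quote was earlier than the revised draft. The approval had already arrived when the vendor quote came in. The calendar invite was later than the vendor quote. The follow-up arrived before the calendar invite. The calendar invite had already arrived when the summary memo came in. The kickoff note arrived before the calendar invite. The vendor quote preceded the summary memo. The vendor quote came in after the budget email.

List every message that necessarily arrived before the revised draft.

the approval, the budget email, the follow-up, the vendor quote

Directly stated before the revised draft: the vendor quote.
The approval reaches the revised draft via the approval → the vendor quote → the revised draft.
The budget email reaches the revised draft via the budget email → the vendor quote → the revised draft.
The follow-up reaches the revised draft via the follow-up → the budget email → the vendor quote → the revised draft.
No chain forces the kickoff note (or any of the others) ahead of the revised draft.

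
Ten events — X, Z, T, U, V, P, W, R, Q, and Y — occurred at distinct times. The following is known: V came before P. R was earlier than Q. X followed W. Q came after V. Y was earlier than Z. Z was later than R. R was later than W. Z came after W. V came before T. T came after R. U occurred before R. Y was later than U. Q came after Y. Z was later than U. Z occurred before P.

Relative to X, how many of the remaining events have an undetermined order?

Forced before X: W.
That leaves P, Q, R, T, U, V, Y, and Z with no forced order relative to X — 8.

8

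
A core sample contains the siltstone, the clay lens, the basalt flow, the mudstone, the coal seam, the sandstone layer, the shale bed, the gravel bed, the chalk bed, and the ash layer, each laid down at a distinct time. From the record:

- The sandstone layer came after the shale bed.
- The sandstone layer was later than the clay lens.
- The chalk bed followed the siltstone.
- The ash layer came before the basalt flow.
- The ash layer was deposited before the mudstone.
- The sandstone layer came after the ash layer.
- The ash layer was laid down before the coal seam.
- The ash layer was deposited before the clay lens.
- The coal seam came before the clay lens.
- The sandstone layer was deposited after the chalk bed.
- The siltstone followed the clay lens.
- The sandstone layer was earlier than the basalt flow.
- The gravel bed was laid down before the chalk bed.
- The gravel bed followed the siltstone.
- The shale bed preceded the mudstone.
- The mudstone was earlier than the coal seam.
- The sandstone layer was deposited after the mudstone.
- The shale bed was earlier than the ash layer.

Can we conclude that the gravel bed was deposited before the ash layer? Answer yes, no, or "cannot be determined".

Tracing the constraints gives the ash layer → the clay lens → the siltstone → the gravel bed, so the ash layer must come before the gravel bed.
That means the gravel bed cannot be before the ash layer.

no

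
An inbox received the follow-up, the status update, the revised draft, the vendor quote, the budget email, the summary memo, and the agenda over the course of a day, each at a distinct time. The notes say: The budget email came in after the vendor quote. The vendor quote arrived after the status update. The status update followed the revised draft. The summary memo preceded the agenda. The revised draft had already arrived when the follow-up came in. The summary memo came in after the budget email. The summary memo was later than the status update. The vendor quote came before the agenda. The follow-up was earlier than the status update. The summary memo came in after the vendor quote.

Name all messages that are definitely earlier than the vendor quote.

the follow-up, the revised draft, the status update

Directly stated before the vendor quote: the status update.
The follow-up reaches the vendor quote via the follow-up → the status update → the vendor quote.
The revised draft reaches the vendor quote via the revised draft → the status update → the vendor quote.
No chain forces the summary memo (or any of the others) ahead of the vendor quote.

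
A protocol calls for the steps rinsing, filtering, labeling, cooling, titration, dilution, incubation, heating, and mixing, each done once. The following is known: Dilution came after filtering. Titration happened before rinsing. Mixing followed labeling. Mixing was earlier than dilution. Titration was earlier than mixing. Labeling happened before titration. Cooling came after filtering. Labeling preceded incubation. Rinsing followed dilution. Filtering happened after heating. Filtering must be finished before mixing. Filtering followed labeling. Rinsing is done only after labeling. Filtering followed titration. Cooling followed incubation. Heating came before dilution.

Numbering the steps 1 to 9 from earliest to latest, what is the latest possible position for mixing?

Mixing must come before dilution and rinsing — 2 steps forced after it.
Everything else can be placed before mixing in some valid order, so mixing can sit as late as position 9 − 2 = 7.

7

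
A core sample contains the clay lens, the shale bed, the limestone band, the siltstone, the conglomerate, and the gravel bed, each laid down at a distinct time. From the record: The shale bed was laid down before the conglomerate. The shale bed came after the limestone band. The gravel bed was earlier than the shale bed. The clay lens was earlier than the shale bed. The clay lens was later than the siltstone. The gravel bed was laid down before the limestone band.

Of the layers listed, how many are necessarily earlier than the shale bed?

4

Directly stated before the shale bed: the clay lens, the gravel bed, and the limestone band.
The siltstone reaches the shale bed via the siltstone → the clay lens → the shale bed.
No chain forces the conglomerate ahead of the shale bed.
That's the clay lens, the gravel bed, the limestone band, and the siltstone — 4 in all.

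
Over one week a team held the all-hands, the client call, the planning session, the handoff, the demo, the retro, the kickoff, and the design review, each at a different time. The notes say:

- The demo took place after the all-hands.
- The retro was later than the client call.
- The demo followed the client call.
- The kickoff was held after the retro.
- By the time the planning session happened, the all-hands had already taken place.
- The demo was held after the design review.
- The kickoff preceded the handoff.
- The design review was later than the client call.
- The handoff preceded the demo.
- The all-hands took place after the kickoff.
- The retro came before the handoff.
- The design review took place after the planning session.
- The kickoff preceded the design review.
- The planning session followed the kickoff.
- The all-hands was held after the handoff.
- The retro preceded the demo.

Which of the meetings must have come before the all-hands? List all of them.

Directly stated before the all-hands: the handoff and the kickoff.
The client call reaches the all-hands via the client call → the retro → the kickoff → the all-hands.
The retro reaches the all-hands via the retro → the kickoff → the all-hands.
No chain forces the design review (or any of the others) ahead of the all-hands.

the client call, the handoff, the kickoff, the retro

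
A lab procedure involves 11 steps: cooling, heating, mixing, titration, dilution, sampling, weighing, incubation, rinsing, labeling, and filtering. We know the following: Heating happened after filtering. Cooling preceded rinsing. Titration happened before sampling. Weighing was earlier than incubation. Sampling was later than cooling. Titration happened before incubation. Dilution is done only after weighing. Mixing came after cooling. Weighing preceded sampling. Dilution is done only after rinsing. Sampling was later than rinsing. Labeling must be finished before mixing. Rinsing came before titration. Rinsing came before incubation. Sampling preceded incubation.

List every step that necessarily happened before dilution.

Directly stated before dilution: rinsing and weighing.
Cooling reaches dilution via cooling → rinsing → dilution.
No chain forces mixing (or any of the others) ahead of dilution.

cooling, rinsing, weighing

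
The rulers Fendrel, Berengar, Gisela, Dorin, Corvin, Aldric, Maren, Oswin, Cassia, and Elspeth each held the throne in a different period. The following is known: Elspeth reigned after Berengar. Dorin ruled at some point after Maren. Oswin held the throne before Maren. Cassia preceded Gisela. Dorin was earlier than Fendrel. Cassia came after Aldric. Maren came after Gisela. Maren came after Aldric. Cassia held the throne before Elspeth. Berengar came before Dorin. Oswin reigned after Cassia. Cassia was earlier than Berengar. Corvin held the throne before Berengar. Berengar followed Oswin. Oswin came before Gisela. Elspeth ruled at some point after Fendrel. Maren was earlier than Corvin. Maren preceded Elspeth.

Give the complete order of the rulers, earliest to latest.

Aldric, Cassia, Oswin, Gisela, Maren, Corvin, Berengar, Dorin, Fendrel, Elspeth

The constraints fix every adjacent pair, so only one ordering works:
Aldric → Cassia → Oswin → Gisela → Maren → Corvin → Berengar → Dorin → Fendrel → Elspeth.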